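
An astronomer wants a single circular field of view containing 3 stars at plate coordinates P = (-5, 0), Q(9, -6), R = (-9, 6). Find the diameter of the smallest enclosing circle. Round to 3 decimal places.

21.633

Side lengths²: PQ² = 232, PR² = 52, QR² = 468.
Since QR² = 468 ≥ 232 + 52 = 284, the angle opposite QR is not acute, so the smallest enclosing circle has QR as diameter.
Centre = midpoint of QR = (0, 0), r² = 468/4 = 117.
Diameter = 2r = 2√117 ≈ 21.633.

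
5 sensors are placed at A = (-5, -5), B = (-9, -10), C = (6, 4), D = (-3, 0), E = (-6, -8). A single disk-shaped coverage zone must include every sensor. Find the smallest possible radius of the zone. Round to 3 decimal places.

10.259

The minimum enclosing circle of a finite set is fixed by two of the points (as a diameter) or three (as a circumcircle).
The farthest pair is B–C with squared distance 421. The circle on this segment as diameter has centre (-1.5, -3) and r² = 421/4 = 105.25.
Check A: distance² to centre = 16.25 ≤ 105.25, so it lies inside.
All remaining points lie in this disk, and no smaller disk contains both endpoints, so this is the minimum enclosing circle.
r = √(105.25) ≈ 10.259.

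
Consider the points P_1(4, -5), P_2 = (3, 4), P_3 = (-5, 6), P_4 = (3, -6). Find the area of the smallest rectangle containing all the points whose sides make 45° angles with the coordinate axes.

In coordinates u = x + y, v = x − y the rectangle is axis-aligned; the map (x,y)→(u,v) scales areas by 2.
u-values: -1, 7, 1, -3; range = 7 − (-3) = 10.
v-values: 9, -1, -11, 9; range = 9 − (-11) = 20.
Area = (10 × 20) / 2 = 100.

100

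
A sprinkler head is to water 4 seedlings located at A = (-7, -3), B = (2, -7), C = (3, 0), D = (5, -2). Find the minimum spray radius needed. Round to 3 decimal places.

The farthest pair is A–D with squared distance 145. The circle on this segment as diameter has centre (-1, -2.5) and r² = 145/4 = 36.25.
Check B: distance² to centre = 29.25 ≤ 36.25, so it lies inside.
All remaining points lie in this disk, and no smaller disk contains both endpoints, so this is the minimum enclosing circle.
r = √(36.25) ≈ 6.021.

6.021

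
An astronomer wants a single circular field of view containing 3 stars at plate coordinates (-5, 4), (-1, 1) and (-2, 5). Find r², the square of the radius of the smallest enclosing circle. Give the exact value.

Call the three points A, B, C in the order given.
Side lengths²: AB² = 25, AC² = 10, BC² = 17.
Since AB² = 25 < 17 + 10 = 27, the triangle is acute, so the smallest enclosing circle is the circumcircle.
Circumcentre = (-75/26, 69/26), r² = 2125/338.

2125/338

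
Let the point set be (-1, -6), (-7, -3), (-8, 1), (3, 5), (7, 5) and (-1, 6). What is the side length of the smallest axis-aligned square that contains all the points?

15

The bounding box has width 15 and height 12.
An axis-aligned square enclosing the set must have side ≥ max(width, height).
So the minimum side is max(15, 12) = 15.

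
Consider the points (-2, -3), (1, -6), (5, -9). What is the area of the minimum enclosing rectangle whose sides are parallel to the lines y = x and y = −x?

In coordinates u = x + y, v = x − y the rectangle is axis-aligned; the map (x,y)→(u,v) scales areas by 2.
u-values: -5, -5, -4; range = -4 − (-5) = 1.
v-values: 1, 7, 14; range = 14 − 1 = 13.
Area = (1 × 13) / 2 = 6.5.

6.5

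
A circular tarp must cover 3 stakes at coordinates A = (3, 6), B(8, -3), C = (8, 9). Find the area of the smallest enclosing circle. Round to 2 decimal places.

113.10

Side lengths²: AB² = 106, AC² = 34, BC² = 144.
Since BC² = 144 ≥ 106 + 34 = 140, the angle opposite BC is not acute, so the smallest enclosing circle has BC as diameter.
Centre = midpoint of BC = (8, 3), r² = 144/4 = 36.
Area = π·r² = π·36 ≈ 113.10.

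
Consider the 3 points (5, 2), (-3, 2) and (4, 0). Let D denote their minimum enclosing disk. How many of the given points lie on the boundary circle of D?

2

Call the three points A, B, C in the order given.
Side lengths²: AB² = 64, AC² = 5, BC² = 53.
Since AB² = 64 ≥ 53 + 5 = 58, the angle opposite AB is not acute, so the smallest enclosing circle has AB as diameter.
Centre = midpoint of AB = (1, 2), r² = 64/4 = 16.
The points at distance exactly r from the centre are (5, 2), (-3, 2) — 2 points.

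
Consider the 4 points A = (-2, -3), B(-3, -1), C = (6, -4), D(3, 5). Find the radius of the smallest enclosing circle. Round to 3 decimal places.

5.303

The minimum enclosing circle of a finite set is fixed by two of the points (as a diameter) or three (as a circumcircle).
The minimum enclosing circle is determined by three boundary points: B, C, D.
Their circumcentre is (2.25, -0.25) with r² = 28.125.
The farthest remaining point A is at distance² 25.625 ≤ 28.125.
r = √(28.125) ≈ 5.303.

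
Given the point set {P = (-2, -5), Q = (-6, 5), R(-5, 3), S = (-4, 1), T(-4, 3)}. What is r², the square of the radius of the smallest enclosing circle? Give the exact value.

The minimum enclosing circle of a finite set is fixed by two of the points (as a diameter) or three (as a circumcircle).
The farthest pair is P–Q with squared distance 116. The circle on this segment as diameter has centre (-4, 0) and r² = 116/4 = 29.
Check R: distance² to centre = 10 ≤ 29, so it lies inside.
All remaining points lie in this disk, and no smaller disk contains both endpoints, so this is the minimum enclosing circle.

29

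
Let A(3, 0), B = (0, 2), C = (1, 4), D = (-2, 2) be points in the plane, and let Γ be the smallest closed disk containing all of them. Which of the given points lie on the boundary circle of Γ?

A smallest enclosing disk is always determined by at most three of the input points on its boundary.
The minimum enclosing circle is determined by three boundary points: A, C, D.
Their circumcentre is (0.625, 1.3125) with r² = 7.36328125.
The farthest remaining point B is at distance² 0.86328125 ≤ 7.36328125.
The points at distance exactly r from the centre are A, C, D — 3 points.

A, C, D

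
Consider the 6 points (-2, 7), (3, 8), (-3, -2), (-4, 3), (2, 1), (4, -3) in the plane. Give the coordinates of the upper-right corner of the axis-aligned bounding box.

(4, 8)

x-range [-4, 4], y-range [-3, 8].
The upper-right corner is (4, 8).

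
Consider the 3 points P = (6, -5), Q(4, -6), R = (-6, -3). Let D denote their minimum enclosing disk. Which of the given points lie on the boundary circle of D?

P, R

Side lengths²: PQ² = 5, PR² = 148, QR² = 109.
Since PR² = 148 ≥ 109 + 5 = 114, the angle opposite PR is not acute, so the smallest enclosing circle has PR as diameter.
Centre = midpoint of PR = (0, -4), r² = 148/4 = 37.
The points at distance exactly r from the centre are P, R — 2 points.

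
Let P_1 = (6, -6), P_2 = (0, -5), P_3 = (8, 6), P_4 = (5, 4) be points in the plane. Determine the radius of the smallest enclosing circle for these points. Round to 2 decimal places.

The farthest pair is P_2–P_3 with squared distance 185. The circle on this segment as diameter has centre (4, 0.5) and r² = 185/4 = 46.25.
Check P_1: distance² to centre = 46.25 ≤ 46.25, so it lies inside.
All remaining points lie in this disk, and no smaller disk contains both endpoints, so this is the minimum enclosing circle.
r = √(46.25) ≈ 6.80.

6.80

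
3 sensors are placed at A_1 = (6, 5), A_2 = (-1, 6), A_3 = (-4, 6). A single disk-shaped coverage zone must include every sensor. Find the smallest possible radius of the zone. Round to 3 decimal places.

Side lengths²: A_1A_2² = 50, A_1A_3² = 101, A_2A_3² = 9.
Since A_1A_3² = 101 ≥ 50 + 9 = 59, the angle opposite A_1A_3 is not acute, so the smallest enclosing circle has A_1A_3 as diameter.
Centre = midpoint of A_1A_3 = (1, 5.5), r² = 101/4 = 25.25.
r = √(25.25) ≈ 5.025.

5.025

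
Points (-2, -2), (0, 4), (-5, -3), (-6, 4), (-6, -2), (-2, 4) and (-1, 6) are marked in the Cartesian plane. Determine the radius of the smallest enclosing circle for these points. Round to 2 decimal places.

4.92

By Welzl's lemma the MEC is supported by two points (diametrically opposite) or three points (on a circumcircle).
The farthest pair is (-5, -3)–(-1, 6) with squared distance 97. The circle on this segment as diameter has centre (-3, 1.5) and r² = 97/4 = 24.25.
Check (-2, -2): distance² to centre = 13.25 ≤ 24.25, so it lies inside.
All remaining points lie in this disk, and no smaller disk contains both endpoints, so this is the minimum enclosing circle.
r = √(24.25) ≈ 4.92.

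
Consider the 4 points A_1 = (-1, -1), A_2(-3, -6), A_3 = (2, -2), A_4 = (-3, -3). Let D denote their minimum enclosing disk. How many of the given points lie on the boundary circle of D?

2

The minimum enclosing circle of a finite set is fixed by two of the points (as a diameter) or three (as a circumcircle).
The farthest pair is A_2–A_3 with squared distance 41. The circle on this segment as diameter has centre (-0.5, -4) and r² = 41/4 = 10.25.
Check A_1: distance² to centre = 9.25 ≤ 10.25, so it lies inside.
All remaining points lie in this disk, and no smaller disk contains both endpoints, so this is the minimum enclosing circle.
The points at distance exactly r from the centre are A_2, A_3 — 2 points.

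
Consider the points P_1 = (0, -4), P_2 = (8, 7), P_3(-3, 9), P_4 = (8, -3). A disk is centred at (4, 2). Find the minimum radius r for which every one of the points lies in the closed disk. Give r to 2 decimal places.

9.90

The required radius is the distance from (4, 2) to the farthest point.
Squared distances: 52, 41, 98, 41.
Maximum is 98, attained at P_3.
r = √98 ≈ 9.90.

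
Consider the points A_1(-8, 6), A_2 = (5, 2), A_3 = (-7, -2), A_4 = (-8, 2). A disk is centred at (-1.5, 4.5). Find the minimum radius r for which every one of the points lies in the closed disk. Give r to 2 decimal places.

8.51

The required radius is the distance from (-1.5, 4.5) to the farthest point.
Squared distances: 44.5, 48.5, 72.5, 48.5.
Maximum is 72.5, attained at A_3.
r = √(72.5) ≈ 8.51.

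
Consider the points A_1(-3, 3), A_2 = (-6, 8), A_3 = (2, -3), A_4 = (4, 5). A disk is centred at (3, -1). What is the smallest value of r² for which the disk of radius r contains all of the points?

The required radius is the distance from (3, -1) to the farthest point.
Squared distances: 52, 162, 5, 37.
Maximum is 162, attained at A_2.

162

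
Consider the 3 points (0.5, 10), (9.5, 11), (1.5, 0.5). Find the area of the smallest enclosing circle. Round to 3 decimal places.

136.856

Call the three points A, B, C in the order given.
Side lengths²: AB² = 82, AC² = 91.25, BC² = 174.25.
Since BC² = 174.25 ≥ 91.25 + 82 = 173.25, the angle opposite BC is not acute, so the smallest enclosing circle has BC as diameter.
Centre = midpoint of BC = (5.5, 5.75), r² = 174.25/4 = 43.5625.
Area = π·r² = π·43.5625 ≈ 136.856.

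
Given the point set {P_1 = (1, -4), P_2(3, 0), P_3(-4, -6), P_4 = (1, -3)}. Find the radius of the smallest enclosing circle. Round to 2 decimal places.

4.61

A smallest enclosing disk is always determined by at most three of the input points on its boundary.
The farthest pair is P_2–P_3 with squared distance 85. The circle on this segment as diameter has centre (-0.5, -3) and r² = 85/4 = 21.25.
Check P_1: distance² to centre = 3.25 ≤ 21.25, so it lies inside.
All remaining points lie in this disk, and no smaller disk contains both endpoints, so this is the minimum enclosing circle.
r = √(21.25) ≈ 4.61.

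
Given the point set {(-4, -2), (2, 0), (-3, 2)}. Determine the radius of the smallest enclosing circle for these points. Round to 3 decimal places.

3.192

Call the three points A, B, C in the order given.
Side lengths²: AB² = 40, AC² = 17, BC² = 29.
Since AB² = 40 < 29 + 17 = 46, the triangle is acute, so the smallest enclosing circle is the circumcircle.
Circumcentre = (-25/22, -13/22), r² = 2465/242.
r = √(2465/242) ≈ 3.192.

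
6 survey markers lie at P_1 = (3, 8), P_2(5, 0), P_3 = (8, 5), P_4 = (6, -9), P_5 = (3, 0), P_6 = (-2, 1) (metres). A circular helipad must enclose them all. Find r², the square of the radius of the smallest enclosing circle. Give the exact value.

The minimum enclosing circle of a finite set is fixed by two of the points (as a diameter) or three (as a circumcircle).
The farthest pair is P_1–P_4 with squared distance 298. The circle on this segment as diameter has centre (4.5, -0.5) and r² = 298/4 = 74.5.
Check P_2: distance² to centre = 0.5 ≤ 74.5, so it lies inside.
All remaining points lie in this disk, and no smaller disk contains both endpoints, so this is the minimum enclosing circle.

74.5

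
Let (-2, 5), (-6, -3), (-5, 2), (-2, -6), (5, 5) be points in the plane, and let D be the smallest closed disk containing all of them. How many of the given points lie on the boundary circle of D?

3

The minimum enclosing circle of a finite set is fixed by two of the points (as a diameter) or three (as a circumcircle).
The minimum enclosing circle is determined by three boundary points: (-6, -3), (-2, -6), (5, 5).
Their circumcentre is (-5/26, 15/26) with r² = 15725/338.
The farthest remaining point (-5, 2) is at distance² 8497/338 ≤ 15725/338.
The points at distance exactly r from the centre are (-6, -3), (-2, -6), (5, 5) — 3 points.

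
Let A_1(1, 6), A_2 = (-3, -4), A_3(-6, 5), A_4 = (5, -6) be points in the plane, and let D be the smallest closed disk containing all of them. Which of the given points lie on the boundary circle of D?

By Welzl's lemma the MEC is supported by two points (diametrically opposite) or three points (on a circumcircle).
The farthest pair is A_3–A_4 with squared distance 242. The circle on this segment as diameter has centre (-0.5, -0.5) and r² = 242/4 = 60.5.
Check A_1: distance² to centre = 44.5 ≤ 60.5, so it lies inside.
All remaining points lie in this disk, and no smaller disk contains both endpoints, so this is the minimum enclosing circle.
The points at distance exactly r from the centre are A_3, A_4 — 2 points.

A_3, A_4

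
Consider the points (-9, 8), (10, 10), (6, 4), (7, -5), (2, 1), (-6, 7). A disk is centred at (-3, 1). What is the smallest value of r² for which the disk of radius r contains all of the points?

250

The required radius is the distance from (-3, 1) to the farthest point.
Squared distances: 85, 250, 90, 136, 25, 45.
Maximum is 250, attained at (10, 10).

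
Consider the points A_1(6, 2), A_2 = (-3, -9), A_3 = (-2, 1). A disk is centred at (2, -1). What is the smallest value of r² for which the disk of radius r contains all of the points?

The required radius is the distance from (2, -1) to the farthest point.
Squared distances: 25, 89, 20.
Maximum is 89, attained at A_2.

89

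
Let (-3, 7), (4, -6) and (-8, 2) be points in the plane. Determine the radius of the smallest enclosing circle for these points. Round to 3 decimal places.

Call the three points A, B, C in the order given.
Side lengths²: AB² = 218, AC² = 50, BC² = 208.
Since AB² = 218 < 208 + 50 = 258, the triangle is acute, so the smallest enclosing circle is the circumcircle.
Circumcentre = (-0.8, -0.2), r² = 56.68.
r = √(56.68) ≈ 7.529.

7.529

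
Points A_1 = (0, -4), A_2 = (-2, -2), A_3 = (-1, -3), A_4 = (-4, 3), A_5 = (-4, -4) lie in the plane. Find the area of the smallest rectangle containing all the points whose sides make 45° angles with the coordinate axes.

38.5

In coordinates u = x + y, v = x − y the rectangle is axis-aligned; the map (x,y)→(u,v) scales areas by 2.
u-values: -4, -4, -4, -1, -8; range = -1 − (-8) = 7.
v-values: 4, 0, 2, -7, 0; range = 4 − (-7) = 11.
Area = (7 × 11) / 2 = 38.5.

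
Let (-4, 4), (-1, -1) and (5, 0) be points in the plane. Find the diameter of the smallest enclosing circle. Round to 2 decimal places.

9.85

Call the three points A, B, C in the order given.
Side lengths²: AB² = 34, AC² = 97, BC² = 37.
Since AC² = 97 ≥ 37 + 34 = 71, the angle opposite AC is not acute, so the smallest enclosing circle has AC as diameter.
Centre = midpoint of AC = (0.5, 2), r² = 97/4 = 24.25.
Diameter = 2r = 2√(24.25) ≈ 9.85.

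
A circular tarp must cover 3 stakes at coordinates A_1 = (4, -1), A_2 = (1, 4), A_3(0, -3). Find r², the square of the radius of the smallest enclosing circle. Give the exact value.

Side lengths²: A_1A_2² = 34, A_1A_3² = 20, A_2A_3² = 50.
Since A_2A_3² = 50 < 34 + 20 = 54, the triangle is acute, so the smallest enclosing circle is the circumcircle.
Circumcentre = (10/13, 6/13), r² = 2125/169.

2125/169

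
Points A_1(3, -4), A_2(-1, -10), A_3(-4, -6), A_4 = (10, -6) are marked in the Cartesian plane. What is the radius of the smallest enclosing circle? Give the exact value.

7

A smallest enclosing disk is always determined by at most three of the input points on its boundary.
The farthest pair is A_3–A_4 with squared distance 196. The circle on this segment as diameter has centre (3, -6) and r² = 196/4 = 49.
Check A_1: distance² to centre = 4 ≤ 49, so it lies inside.
All remaining points lie in this disk, and no smaller disk contains both endpoints, so this is the minimum enclosing circle.
r = √49 = 7.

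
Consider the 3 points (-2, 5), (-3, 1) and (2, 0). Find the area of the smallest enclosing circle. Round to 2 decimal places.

32.27

Call the three points A, B, C in the order given.
Side lengths²: AB² = 17, AC² = 41, BC² = 26.
Since AC² = 41 < 26 + 17 = 43, the triangle is acute, so the smallest enclosing circle is the circumcircle.
Circumcentre = (-5/42, 101/42), r² = 9061/882.
Area = π·r² = π·9061/882 ≈ 32.27.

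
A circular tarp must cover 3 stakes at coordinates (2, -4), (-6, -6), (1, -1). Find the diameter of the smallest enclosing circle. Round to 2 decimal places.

8.63

Call the three points A, B, C in the order given.
Side lengths²: AB² = 68, AC² = 10, BC² = 74.
Since BC² = 74 < 68 + 10 = 78, the triangle is acute, so the smallest enclosing circle is the circumcircle.
Circumcentre = (-30/13, -49/13), r² = 3145/169.
Diameter = 2r = 2√(3145/169) ≈ 8.63.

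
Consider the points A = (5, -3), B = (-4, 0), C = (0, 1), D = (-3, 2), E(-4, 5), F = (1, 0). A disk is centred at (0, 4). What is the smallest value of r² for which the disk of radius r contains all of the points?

74

The required radius is the distance from (0, 4) to the farthest point.
Squared distances: 74, 32, 9, 13, 17, 17.
Maximum is 74, attained at A.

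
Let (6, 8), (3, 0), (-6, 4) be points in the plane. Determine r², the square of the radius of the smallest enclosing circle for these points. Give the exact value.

35405/882

Call the three points A, B, C in the order given.
Side lengths²: AB² = 73, AC² = 160, BC² = 97.
Since AC² = 160 < 97 + 73 = 170, the triangle is acute, so the smallest enclosing circle is the circumcircle.
Circumcentre = (5/42, 79/14), r² = 35405/882.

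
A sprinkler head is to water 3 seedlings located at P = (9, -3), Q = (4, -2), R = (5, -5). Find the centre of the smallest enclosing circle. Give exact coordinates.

Side lengths²: PQ² = 26, PR² = 20, QR² = 10.
Since PQ² = 26 < 20 + 10 = 30, the triangle is acute, so the smallest enclosing circle is the circumcircle.
Circumcentre = (45/7, -20/7), r² = 325/49.
Centre = (45/7, -20/7).

(45/7, -20/7)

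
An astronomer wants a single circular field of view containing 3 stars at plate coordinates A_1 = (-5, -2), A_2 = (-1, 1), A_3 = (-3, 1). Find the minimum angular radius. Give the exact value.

2.5

Side lengths²: A_1A_2² = 25, A_1A_3² = 13, A_2A_3² = 4.
Since A_1A_2² = 25 ≥ 13 + 4 = 17, the angle opposite A_1A_2 is not acute, so the smallest enclosing circle has A_1A_2 as diameter.
Centre = midpoint of A_1A_2 = (-3, -0.5), r² = 25/4 = 6.25.
r = √(6.25) = 2.5.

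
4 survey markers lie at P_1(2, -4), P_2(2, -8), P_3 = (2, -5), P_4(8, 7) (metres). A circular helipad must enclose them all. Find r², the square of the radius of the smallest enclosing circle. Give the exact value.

65.25

The farthest pair is P_2–P_4 with squared distance 261. The circle on this segment as diameter has centre (5, -0.5) and r² = 261/4 = 65.25.
Check P_1: distance² to centre = 21.25 ≤ 65.25, so it lies inside.
All remaining points lie in this disk, and no smaller disk contains both endpoints, so this is the minimum enclosing circle.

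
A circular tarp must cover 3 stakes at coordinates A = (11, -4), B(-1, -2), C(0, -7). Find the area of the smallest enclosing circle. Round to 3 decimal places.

116.792

Side lengths²: AB² = 148, AC² = 130, BC² = 26.
Since AB² = 148 < 130 + 26 = 156, the triangle is acute, so the smallest enclosing circle is the circumcircle.
Circumcentre = (143/29, -99/29), r² = 31265/841.
Area = π·r² = π·31265/841 ≈ 116.792.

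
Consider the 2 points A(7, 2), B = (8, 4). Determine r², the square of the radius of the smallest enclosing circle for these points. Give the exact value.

The smallest circle enclosing two points has them as diameter endpoints.
Centre = midpoint = (7.5, 3); r² = |AB|²/4 = 5/4 = 1.25.

1.25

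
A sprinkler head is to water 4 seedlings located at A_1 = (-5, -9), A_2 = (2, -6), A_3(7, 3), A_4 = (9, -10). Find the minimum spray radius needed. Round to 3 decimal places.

By Welzl's lemma the MEC is supported by two points (diametrically opposite) or three points (on a circumcircle).
The minimum enclosing circle is determined by three boundary points: A_1, A_3, A_4.
Their circumcentre is (71/30, -131/30) with r² = 34081/450.
The farthest remaining point A_2 is at distance² 1261/450 ≤ 34081/450.
r = √(34081/450) ≈ 8.703.

8.703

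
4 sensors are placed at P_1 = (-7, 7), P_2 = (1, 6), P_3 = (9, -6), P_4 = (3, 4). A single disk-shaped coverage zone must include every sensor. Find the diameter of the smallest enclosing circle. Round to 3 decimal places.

20.616

The farthest pair is P_1–P_3 with squared distance 425. The circle on this segment as diameter has centre (1, 0.5) and r² = 425/4 = 106.25.
Check P_2: distance² to centre = 30.25 ≤ 106.25, so it lies inside.
All remaining points lie in this disk, and no smaller disk contains both endpoints, so this is the minimum enclosing circle.
Diameter = 2r = 2√(106.25) ≈ 20.616.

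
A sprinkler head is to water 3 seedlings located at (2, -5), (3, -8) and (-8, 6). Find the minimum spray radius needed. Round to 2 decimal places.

8.90

Call the three points A, B, C in the order given.
Side lengths²: AB² = 10, AC² = 221, BC² = 317.
Since BC² = 317 ≥ 221 + 10 = 231, the angle opposite BC is not acute, so the smallest enclosing circle has BC as diameter.
Centre = midpoint of BC = (-2.5, -1), r² = 317/4 = 79.25.
r = √(79.25) ≈ 8.90.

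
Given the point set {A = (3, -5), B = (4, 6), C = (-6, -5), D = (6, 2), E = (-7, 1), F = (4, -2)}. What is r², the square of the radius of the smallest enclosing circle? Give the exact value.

A smallest enclosing disk is always determined by at most three of the input points on its boundary.
The farthest pair is B–C with squared distance 221. The circle on this segment as diameter has centre (-1, 0.5) and r² = 221/4 = 55.25.
Check A: distance² to centre = 46.25 ≤ 55.25, so it lies inside.
All remaining points lie in this disk, and no smaller disk contains both endpoints, so this is the minimum enclosing circle.

55.25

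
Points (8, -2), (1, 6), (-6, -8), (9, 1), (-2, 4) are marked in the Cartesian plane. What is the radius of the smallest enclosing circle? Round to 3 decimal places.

8.786

A smallest enclosing disk is always determined by at most three of the input points on its boundary.
The minimum enclosing circle is determined by three boundary points: (1, 6), (-6, -8), (9, 1).
Their circumcentre is (15/14, -39/14) with r² = 7565/98.
The farthest remaining point (-2, 4) is at distance² 5437/98 ≤ 7565/98.
r = √(7565/98) ≈ 8.786.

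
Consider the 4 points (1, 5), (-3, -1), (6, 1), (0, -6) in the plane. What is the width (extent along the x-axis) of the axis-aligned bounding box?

9

max x = 6, min x = -3, so width = 9.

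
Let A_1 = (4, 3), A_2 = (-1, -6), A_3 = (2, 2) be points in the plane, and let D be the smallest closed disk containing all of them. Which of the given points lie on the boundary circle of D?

A_1, A_2

Side lengths²: A_1A_2² = 106, A_1A_3² = 5, A_2A_3² = 73.
Since A_1A_2² = 106 ≥ 73 + 5 = 78, the angle opposite A_1A_2 is not acute, so the smallest enclosing circle has A_1A_2 as diameter.
Centre = midpoint of A_1A_2 = (1.5, -1.5), r² = 106/4 = 26.5.
The points at distance exactly r from the centre are A_1, A_2 — 2 points.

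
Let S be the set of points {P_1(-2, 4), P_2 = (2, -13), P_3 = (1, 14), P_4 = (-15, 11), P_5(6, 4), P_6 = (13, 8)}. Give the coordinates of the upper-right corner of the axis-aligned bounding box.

(13, 14)

x-range [-15, 13], y-range [-13, 14].
The upper-right corner is (13, 14).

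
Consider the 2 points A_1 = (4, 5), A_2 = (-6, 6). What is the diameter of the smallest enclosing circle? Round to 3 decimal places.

10.050

The smallest circle enclosing two points has them as diameter endpoints.
Centre = midpoint = (-1, 5.5); r² = |A_1A_2|²/4 = 101/4 = 25.25.
Diameter = 2r = 2√(25.25) ≈ 10.050.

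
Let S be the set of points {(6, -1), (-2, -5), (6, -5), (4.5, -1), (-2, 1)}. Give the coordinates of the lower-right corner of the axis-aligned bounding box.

x-range [-2, 6], y-range [-5, 1].
The lower-right corner is (6, -5).

(6, -5)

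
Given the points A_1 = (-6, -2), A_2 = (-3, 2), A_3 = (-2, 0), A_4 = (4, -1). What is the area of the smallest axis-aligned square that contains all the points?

The bounding box has width 10 and height 4.
An axis-aligned square enclosing the set must have side ≥ max(width, height).
So the minimum side is max(10, 4) = 10.
Area = 10² = 100.

100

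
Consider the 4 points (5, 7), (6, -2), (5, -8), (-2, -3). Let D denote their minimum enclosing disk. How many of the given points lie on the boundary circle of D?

The farthest pair is (5, 7)–(5, -8) with squared distance 225. The circle on this segment as diameter has centre (5, -0.5) and r² = 225/4 = 56.25.
Check (6, -2): distance² to centre = 3.25 ≤ 56.25, so it lies inside.
All remaining points lie in this disk, and no smaller disk contains both endpoints, so this is the minimum enclosing circle.
The points at distance exactly r from the centre are (5, 7), (5, -8) — 2 points.

2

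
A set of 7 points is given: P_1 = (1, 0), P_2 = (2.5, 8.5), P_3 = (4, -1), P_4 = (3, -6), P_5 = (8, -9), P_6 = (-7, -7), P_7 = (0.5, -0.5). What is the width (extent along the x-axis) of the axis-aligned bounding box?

max x = 8, min x = -7, so width = 15.

15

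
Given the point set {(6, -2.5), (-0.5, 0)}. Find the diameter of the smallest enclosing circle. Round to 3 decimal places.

6.964

The smallest circle enclosing two points has them as diameter endpoints.
Centre = midpoint = (2.75, -1.25); r² = |(6, -2.5)−(-0.5, 0)|²/4 = 48.5/4 = 12.125.
Diameter = 2r = 2√(12.125) ≈ 6.964.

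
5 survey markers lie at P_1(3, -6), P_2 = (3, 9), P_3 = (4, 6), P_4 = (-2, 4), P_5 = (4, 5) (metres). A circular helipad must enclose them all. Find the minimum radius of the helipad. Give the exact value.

7.5

The minimum enclosing circle of a finite set is fixed by two of the points (as a diameter) or three (as a circumcircle).
The farthest pair is P_1–P_2 with squared distance 225. The circle on this segment as diameter has centre (3, 1.5) and r² = 225/4 = 56.25.
Check P_3: distance² to centre = 21.25 ≤ 56.25, so it lies inside.
All remaining points lie in this disk, and no smaller disk contains both endpoints, so this is the minimum enclosing circle.
r = √(56.25) = 7.5.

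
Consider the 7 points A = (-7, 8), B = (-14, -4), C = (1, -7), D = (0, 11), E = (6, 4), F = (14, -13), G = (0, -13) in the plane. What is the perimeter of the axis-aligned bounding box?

104

Width = max x − min x = 14 − (-14) = 28.
Height = max y − min y = 11 − (-13) = 24.
Perimeter = 2(28 + 24) = 104.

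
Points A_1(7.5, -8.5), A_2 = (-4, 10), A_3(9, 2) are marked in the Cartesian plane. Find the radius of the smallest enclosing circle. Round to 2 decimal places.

10.89

Side lengths²: A_1A_2² = 474.5, A_1A_3² = 112.5, A_2A_3² = 233.
Since A_1A_2² = 474.5 ≥ 233 + 112.5 = 345.5, the angle opposite A_1A_2 is not acute, so the smallest enclosing circle has A_1A_2 as diameter.
Centre = midpoint of A_1A_2 = (1.75, 0.75), r² = 474.5/4 = 118.625.
r = √(118.625) ≈ 10.89.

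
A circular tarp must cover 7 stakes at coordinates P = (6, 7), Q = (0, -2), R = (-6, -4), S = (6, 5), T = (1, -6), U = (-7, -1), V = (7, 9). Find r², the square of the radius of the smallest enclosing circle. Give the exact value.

The minimum enclosing circle of a finite set is fixed by two of the points (as a diameter) or three (as a circumcircle).
The farthest pair is R–V with squared distance 338. The circle on this segment as diameter has centre (0.5, 2.5) and r² = 338/4 = 84.5.
Check P: distance² to centre = 50.5 ≤ 84.5, so it lies inside.
All remaining points lie in this disk, and no smaller disk contains both endpoints, so this is the minimum enclosing circle.

84.5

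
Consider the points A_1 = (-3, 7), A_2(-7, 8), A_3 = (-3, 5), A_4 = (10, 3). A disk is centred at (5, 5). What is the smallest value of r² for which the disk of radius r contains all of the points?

153

The required radius is the distance from (5, 5) to the farthest point.
Squared distances: 68, 153, 64, 29.
Maximum is 153, attained at A_2.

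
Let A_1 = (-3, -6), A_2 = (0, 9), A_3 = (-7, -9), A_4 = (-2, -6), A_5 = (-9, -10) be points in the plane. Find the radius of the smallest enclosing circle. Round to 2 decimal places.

10.51

The minimum enclosing circle of a finite set is fixed by two of the points (as a diameter) or three (as a circumcircle).
The farthest pair is A_2–A_5 with squared distance 442. The circle on this segment as diameter has centre (-4.5, -0.5) and r² = 442/4 = 110.5.
Check A_1: distance² to centre = 32.5 ≤ 110.5, so it lies inside.
All remaining points lie in this disk, and no smaller disk contains both endpoints, so this is the minimum enclosing circle.
r = √(110.5) ≈ 10.51.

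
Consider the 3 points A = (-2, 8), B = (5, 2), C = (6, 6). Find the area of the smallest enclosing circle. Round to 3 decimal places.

Side lengths²: AB² = 85, AC² = 68, BC² = 17.
Since AB² = 85 ≥ 68 + 17 = 85, the angle opposite AB is not acute, so the smallest enclosing circle has AB as diameter.
Centre = midpoint of AB = (1.5, 5), r² = 85/4 = 21.25.
Area = π·r² = π·21.25 ≈ 66.759.

66.759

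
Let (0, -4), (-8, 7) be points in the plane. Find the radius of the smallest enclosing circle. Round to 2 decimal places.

The smallest circle enclosing two points has them as diameter endpoints.
Centre = midpoint = (-4, 1.5); r² = |(0, -4)−(-8, 7)|²/4 = 185/4 = 46.25.
r = √(46.25) ≈ 6.80.

6.80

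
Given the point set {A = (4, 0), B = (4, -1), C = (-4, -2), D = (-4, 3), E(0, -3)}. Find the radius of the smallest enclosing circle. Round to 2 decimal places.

4.51

The minimum enclosing circle of a finite set is fixed by two of the points (as a diameter) or three (as a circumcircle).
The minimum enclosing circle is determined by three boundary points: B, C, D.
Their circumcentre is (-0.25, 0.5) with r² = 20.3125.
The farthest remaining point A is at distance² 18.3125 ≤ 20.3125.
r = √(20.3125) ≈ 4.51.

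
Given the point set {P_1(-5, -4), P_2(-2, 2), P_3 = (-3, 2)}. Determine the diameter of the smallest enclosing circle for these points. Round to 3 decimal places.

Side lengths²: P_1P_2² = 45, P_1P_3² = 40, P_2P_3² = 1.
Since P_1P_2² = 45 ≥ 40 + 1 = 41, the angle opposite P_1P_2 is not acute, so the smallest enclosing circle has P_1P_2 as diameter.
Centre = midpoint of P_1P_2 = (-3.5, -1), r² = 45/4 = 11.25.
Diameter = 2r = 2√(11.25) ≈ 6.708.

6.708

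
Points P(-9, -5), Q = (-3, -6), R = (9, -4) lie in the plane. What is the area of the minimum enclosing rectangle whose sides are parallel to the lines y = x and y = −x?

In coordinates u = x + y, v = x − y the rectangle is axis-aligned; the map (x,y)→(u,v) scales areas by 2.
u-values: -14, -9, 5; range = 5 − (-14) = 19.
v-values: -4, 3, 13; range = 13 − (-4) = 17.
Area = (19 × 17) / 2 = 161.5.

161.5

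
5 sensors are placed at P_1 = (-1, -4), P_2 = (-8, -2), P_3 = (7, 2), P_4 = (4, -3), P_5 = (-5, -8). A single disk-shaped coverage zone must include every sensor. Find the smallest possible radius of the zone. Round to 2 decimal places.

7.97

The minimum enclosing circle of a finite set is fixed by two of the points (as a diameter) or three (as a circumcircle).
The minimum enclosing circle is determined by three boundary points: P_2, P_3, P_5.
Their circumcentre is (-1/34, -30/17) with r² = 73505/1156.
The farthest remaining point P_4 is at distance² 20533/1156 ≤ 73505/1156.
r = √(73505/1156) ≈ 7.97.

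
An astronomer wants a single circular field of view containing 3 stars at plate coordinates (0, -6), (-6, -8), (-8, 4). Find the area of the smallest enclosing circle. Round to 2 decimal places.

132.02

Call the three points A, B, C in the order given.
Side lengths²: AB² = 40, AC² = 164, BC² = 148.
Since AC² = 164 < 148 + 40 = 188, the triangle is acute, so the smallest enclosing circle is the circumcircle.
Circumcentre = (-91/19, -31/19), r² = 15170/361.
Area = π·r² = π·15170/361 ≈ 132.02.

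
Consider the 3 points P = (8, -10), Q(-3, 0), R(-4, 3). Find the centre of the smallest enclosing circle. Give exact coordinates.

Side lengths²: PQ² = 221, PR² = 313, QR² = 10.
Since PR² = 313 ≥ 221 + 10 = 231, the angle opposite PR is not acute, so the smallest enclosing circle has PR as diameter.
Centre = midpoint of PR = (2, -3.5), r² = 313/4 = 78.25.
Centre = (2, -3.5).

(2, -3.5)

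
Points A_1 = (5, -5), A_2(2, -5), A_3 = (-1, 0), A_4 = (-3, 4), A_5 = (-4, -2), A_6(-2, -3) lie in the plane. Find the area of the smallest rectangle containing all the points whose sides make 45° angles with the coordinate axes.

59.5

In coordinates u = x + y, v = x − y the rectangle is axis-aligned; the map (x,y)→(u,v) scales areas by 2.
u-values: 0, -3, -1, 1, -6, -5; range = 1 − (-6) = 7.
v-values: 10, 7, -1, -7, -2, 1; range = 10 − (-7) = 17.
Area = (7 × 17) / 2 = 59.5.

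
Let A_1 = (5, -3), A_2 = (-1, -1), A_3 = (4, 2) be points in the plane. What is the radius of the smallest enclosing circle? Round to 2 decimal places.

3.36

Side lengths²: A_1A_2² = 40, A_1A_3² = 26, A_2A_3² = 34.
Since A_1A_2² = 40 < 34 + 26 = 60, the triangle is acute, so the smallest enclosing circle is the circumcircle.
Circumcentre = (33/14, -13/14), r² = 1105/98.
r = √(1105/98) ≈ 3.36.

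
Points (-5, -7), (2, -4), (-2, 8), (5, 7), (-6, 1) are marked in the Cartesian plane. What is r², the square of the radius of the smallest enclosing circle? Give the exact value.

By Welzl's lemma the MEC is supported by two points (diametrically opposite) or three points (on a circumcircle).
The farthest pair is (-5, -7)–(5, 7) with squared distance 296. The circle on this segment as diameter has centre (0, 0) and r² = 296/4 = 74.
Check (2, -4): distance² to centre = 20 ≤ 74, so it lies inside.
All remaining points lie in this disk, and no smaller disk contains both endpoints, so this is the minimum enclosing circle.

74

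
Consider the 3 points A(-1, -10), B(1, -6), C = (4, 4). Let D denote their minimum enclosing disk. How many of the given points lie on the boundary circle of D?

2

Side lengths²: AB² = 20, AC² = 221, BC² = 109.
Since AC² = 221 ≥ 109 + 20 = 129, the angle opposite AC is not acute, so the smallest enclosing circle has AC as diameter.
Centre = midpoint of AC = (1.5, -3), r² = 221/4 = 55.25.
The points at distance exactly r from the centre are A, C — 2 points.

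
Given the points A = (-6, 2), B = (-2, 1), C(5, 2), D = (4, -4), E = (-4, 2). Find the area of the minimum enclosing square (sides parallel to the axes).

The bounding box has width 11 and height 6.
An axis-aligned square enclosing the set must have side ≥ max(width, height).
So the minimum side is max(11, 6) = 11.
Area = 11² = 121.

121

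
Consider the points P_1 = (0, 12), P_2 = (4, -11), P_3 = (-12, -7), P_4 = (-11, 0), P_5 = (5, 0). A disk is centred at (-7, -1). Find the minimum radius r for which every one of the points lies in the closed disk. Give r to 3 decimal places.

The required radius is the distance from (-7, -1) to the farthest point.
Squared distances: 218, 221, 61, 17, 145.
Maximum is 221, attained at P_2.
r = √221 ≈ 14.866.

14.866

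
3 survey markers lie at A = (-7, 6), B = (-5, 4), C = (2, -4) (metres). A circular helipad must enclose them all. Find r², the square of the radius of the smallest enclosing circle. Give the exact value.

Side lengths²: AB² = 8, AC² = 181, BC² = 113.
Since AC² = 181 ≥ 113 + 8 = 121, the angle opposite AC is not acute, so the smallest enclosing circle has AC as diameter.
Centre = midpoint of AC = (-2.5, 1), r² = 181/4 = 45.25.

45.25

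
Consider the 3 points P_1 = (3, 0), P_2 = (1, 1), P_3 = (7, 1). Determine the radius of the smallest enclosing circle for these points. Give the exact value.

3

Side lengths²: P_1P_2² = 5, P_1P_3² = 17, P_2P_3² = 36.
Since P_2P_3² = 36 ≥ 17 + 5 = 22, the angle opposite P_2P_3 is not acute, so the smallest enclosing circle has P_2P_3 as diameter.
Centre = midpoint of P_2P_3 = (4, 1), r² = 36/4 = 9.
r = √9 = 3.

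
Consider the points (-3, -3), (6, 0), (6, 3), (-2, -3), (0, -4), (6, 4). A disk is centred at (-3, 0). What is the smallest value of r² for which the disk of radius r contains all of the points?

The required radius is the distance from (-3, 0) to the farthest point.
Squared distances: 9, 81, 90, 10, 25, 97.
Maximum is 97, attained at (6, 4).

97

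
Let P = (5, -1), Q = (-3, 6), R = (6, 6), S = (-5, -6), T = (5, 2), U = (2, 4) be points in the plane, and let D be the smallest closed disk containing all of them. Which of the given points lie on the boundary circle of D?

The minimum enclosing circle of a finite set is fixed by two of the points (as a diameter) or three (as a circumcircle).
The farthest pair is R–S with squared distance 265. The circle on this segment as diameter has centre (0.5, 0) and r² = 265/4 = 66.25.
Check P: distance² to centre = 21.25 ≤ 66.25, so it lies inside.
All remaining points lie in this disk, and no smaller disk contains both endpoints, so this is the minimum enclosing circle.
The points at distance exactly r from the centre are R, S — 2 points.

R, S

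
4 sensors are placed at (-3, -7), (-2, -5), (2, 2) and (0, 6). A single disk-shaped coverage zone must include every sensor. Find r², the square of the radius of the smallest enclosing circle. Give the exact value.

44.5

The farthest pair is (-3, -7)–(0, 6) with squared distance 178. The circle on this segment as diameter has centre (-1.5, -0.5) and r² = 178/4 = 44.5.
Check (-2, -5): distance² to centre = 20.5 ≤ 44.5, so it lies inside.
All remaining points lie in this disk, and no smaller disk contains both endpoints, so this is the minimum enclosing circle.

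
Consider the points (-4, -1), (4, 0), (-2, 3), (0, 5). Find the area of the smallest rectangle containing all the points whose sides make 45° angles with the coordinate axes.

In coordinates u = x + y, v = x − y the rectangle is axis-aligned; the map (x,y)→(u,v) scales areas by 2.
u-values: -5, 4, 1, 5; range = 5 − (-5) = 10.
v-values: -3, 4, -5, -5; range = 4 − (-5) = 9.
Area = (10 × 9) / 2 = 45.

45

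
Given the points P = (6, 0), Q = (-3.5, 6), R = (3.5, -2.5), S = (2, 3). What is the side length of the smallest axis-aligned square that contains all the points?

The bounding box has width 9.5 and height 8.5.
An axis-aligned square enclosing the set must have side ≥ max(width, height).
So the minimum side is max(9.5, 8.5) = 9.5.

9.5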